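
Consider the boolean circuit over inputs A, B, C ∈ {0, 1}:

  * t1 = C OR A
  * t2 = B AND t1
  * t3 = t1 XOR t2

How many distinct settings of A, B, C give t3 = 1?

t3 = t1 XOR t2 must be 1, so t1 and t2 differ.
Satisfying assignments:
  A=0, B=0, C=1
  A=1, B=0, C=0
  A=1, B=0, C=1

3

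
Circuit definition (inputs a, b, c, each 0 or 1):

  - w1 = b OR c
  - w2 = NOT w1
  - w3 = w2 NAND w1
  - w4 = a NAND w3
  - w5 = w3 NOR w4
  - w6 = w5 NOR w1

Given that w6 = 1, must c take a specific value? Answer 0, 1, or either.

w6 = w5 NOR w1 must be 1, so both w5 = 0 and w1 = 0.
w5 = w3 NOR w4 must be 0, so at least one of w3, w4 is 1.
Every assignment with w6 = 1 has c = 0; there are 2 such assignment(s).
  a=0, b=0, c=0
  a=1, b=0, c=0

0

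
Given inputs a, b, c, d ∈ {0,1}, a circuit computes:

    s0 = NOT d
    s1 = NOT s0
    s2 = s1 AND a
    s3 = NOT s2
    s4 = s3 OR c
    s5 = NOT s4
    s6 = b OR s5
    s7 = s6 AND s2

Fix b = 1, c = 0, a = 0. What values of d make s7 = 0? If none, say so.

s7 = s6 AND s2 must be 0, so at least one of s6, s2 is 0.
Check with b = 1, c = 0, a = 0 and d=1:
s0 = NOT d = NOT 1 = 0
s1 = NOT s0 = NOT 0 = 1
s2 = s1 AND a = 1 AND 0 = 0
s3 = NOT s2 = NOT 0 = 1
s4 = s3 OR c = 1 OR 0 = 1
s5 = NOT s4 = NOT 1 = 0
s6 = b OR s5 = 1 OR 0 = 1
s7 = s6 AND s2 = 1 AND 0 = 0
So s7 = 0.

d=1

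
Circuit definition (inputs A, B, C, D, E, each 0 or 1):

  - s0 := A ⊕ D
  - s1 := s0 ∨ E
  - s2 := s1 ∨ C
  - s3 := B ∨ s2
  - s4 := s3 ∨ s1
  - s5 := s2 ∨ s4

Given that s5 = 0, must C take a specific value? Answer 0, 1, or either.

0

s5 = s2 ∨ s4 must be 0, so both s2 = 0 and s4 = 0.
Every assignment with s5 = 0 has C = 0; there are 2 such assignment(s).
  A=0, B=0, C=0, D=0, E=0
  A=1, B=0, C=0, D=1, E=0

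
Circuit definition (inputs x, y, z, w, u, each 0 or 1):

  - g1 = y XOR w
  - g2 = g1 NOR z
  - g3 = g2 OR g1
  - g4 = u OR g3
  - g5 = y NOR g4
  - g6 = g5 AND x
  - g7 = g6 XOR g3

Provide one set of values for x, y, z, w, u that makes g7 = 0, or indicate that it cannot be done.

g7 = g6 XOR g3 must be 0, so g6 and g3 are equal.
Check with x=0 y=0 z=1 w=0 u=1:
g1 = y XOR w = 0 XOR 0 = 0
g2 = g1 NOR z = 0 NOR 1 = 0
g3 = g2 OR g1 = 0 OR 0 = 0
g4 = u OR g3 = 1 OR 0 = 1
g5 = y NOR g4 = 0 NOR 1 = 0
g6 = g5 AND x = 0 AND 0 = 0
g7 = g6 XOR g3 = 0 XOR 0 = 0
So g7 = 0 as required.

x=0 y=0 z=1 w=0 u=1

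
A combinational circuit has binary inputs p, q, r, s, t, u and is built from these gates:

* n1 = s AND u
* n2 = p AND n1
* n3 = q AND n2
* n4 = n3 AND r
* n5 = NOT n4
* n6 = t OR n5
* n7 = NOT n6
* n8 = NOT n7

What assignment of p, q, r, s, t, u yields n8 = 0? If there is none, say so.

p=1, q=1, r=1, s=1, t=0, u=1

Check with p=1, q=1, r=1, s=1, t=0, u=1:
n1 = s AND u = 1 AND 1 = 1
n2 = p AND n1 = 1 AND 1 = 1
n3 = q AND n2 = 1 AND 1 = 1
n4 = n3 AND r = 1 AND 1 = 1
n5 = NOT n4 = NOT 1 = 0
n6 = t OR n5 = 0 OR 0 = 0
n7 = NOT n6 = NOT 0 = 1
n8 = NOT n7 = NOT 1 = 0
So n8 = 0 as required.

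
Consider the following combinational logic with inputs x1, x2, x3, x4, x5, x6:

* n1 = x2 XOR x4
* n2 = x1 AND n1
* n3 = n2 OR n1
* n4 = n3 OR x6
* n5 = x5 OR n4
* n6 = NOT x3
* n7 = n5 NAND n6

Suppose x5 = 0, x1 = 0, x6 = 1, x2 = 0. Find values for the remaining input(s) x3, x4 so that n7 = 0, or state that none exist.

Check with x5 = 0, x1 = 0, x6 = 1, x2 = 0 and x3=0, x4=0:
n1 = x2 XOR x4 = 0 XOR 0 = 0
n2 = x1 AND n1 = 0 AND 0 = 0
n3 = n2 OR n1 = 0 OR 0 = 0
n4 = n3 OR x6 = 0 OR 1 = 1
n5 = x5 OR n4 = 0 OR 1 = 1
n6 = NOT x3 = NOT 0 = 1
n7 = n5 NAND n6 = 1 NAND 1 = 0
So n7 = 0.

x3=0 x4=0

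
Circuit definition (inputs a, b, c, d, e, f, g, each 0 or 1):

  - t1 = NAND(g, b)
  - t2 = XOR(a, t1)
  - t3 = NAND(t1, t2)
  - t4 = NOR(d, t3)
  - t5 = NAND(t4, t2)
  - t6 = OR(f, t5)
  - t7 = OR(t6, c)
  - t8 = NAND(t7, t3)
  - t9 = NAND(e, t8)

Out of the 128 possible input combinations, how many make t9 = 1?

104

t9 = NAND(e, t8) must be 1, so at least one of e, t8 is 0.
Enumerating the 128 input combinations, 104 give t9 = 1 and 24 give t9 = 0.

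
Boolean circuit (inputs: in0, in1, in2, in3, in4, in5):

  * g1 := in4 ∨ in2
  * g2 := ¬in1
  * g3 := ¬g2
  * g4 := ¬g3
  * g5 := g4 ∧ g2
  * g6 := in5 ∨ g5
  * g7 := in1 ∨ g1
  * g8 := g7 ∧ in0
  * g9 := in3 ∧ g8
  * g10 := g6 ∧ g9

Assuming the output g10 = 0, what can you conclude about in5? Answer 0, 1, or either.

Both values of in5 occur among assignments with g10 = 0:
  in5=0: in0=0, in1=0, in2=0, in3=0, in4=0, in5=0
  in5=1: in0=0, in1=0, in2=0, in3=0, in4=0, in5=1

either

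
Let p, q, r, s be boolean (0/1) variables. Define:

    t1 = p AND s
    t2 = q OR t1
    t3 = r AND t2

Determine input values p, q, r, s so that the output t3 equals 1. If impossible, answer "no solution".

t3 = r AND t2 must be 1, so both r = 1 and t2 = 1.
t2 = q OR t1 must be 1, so at least one of q, t1 is 1.
Check with p=1, q=0, r=1, s=1:
t1 = p AND s = 1 AND 1 = 1
t2 = q OR t1 = 0 OR 1 = 1
t3 = r AND t2 = 1 AND 1 = 1
So t3 = 1 as required.

p=1, q=0, r=1, s=1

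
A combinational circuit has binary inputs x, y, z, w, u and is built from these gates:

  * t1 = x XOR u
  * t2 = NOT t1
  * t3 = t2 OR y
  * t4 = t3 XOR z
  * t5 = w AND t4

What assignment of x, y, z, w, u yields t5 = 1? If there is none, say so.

Check with x=0 y=1 z=0 w=1 u=0:
t1 = x XOR u = 0 XOR 0 = 0
t2 = NOT t1 = NOT 0 = 1
t3 = t2 OR y = 1 OR 1 = 1
t4 = t3 XOR z = 1 XOR 0 = 1
t5 = w AND t4 = 1 AND 1 = 1
So t5 = 1 as required.

x=0 y=1 z=0 w=1 u=0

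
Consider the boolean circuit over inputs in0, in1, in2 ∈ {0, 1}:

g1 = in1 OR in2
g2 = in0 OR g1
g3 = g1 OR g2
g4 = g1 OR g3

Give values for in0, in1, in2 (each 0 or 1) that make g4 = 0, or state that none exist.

in0=0 in1=0 in2=0

Check with in0=0 in1=0 in2=0:
g1 = in1 OR in2 = 0 OR 0 = 0
g2 = in0 OR g1 = 0 OR 0 = 0
g3 = g1 OR g2 = 0 OR 0 = 0
g4 = g1 OR g3 = 0 OR 0 = 0
So g4 = 0 as required.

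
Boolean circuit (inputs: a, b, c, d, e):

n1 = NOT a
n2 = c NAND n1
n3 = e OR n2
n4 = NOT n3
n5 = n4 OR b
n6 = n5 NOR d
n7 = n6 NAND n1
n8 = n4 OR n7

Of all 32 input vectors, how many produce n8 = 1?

29

n8 = n4 OR n7 must be 1, so at least one of n4, n7 is 1.
Enumerating the 32 input combinations, 29 give n8 = 1 and 3 give n8 = 0.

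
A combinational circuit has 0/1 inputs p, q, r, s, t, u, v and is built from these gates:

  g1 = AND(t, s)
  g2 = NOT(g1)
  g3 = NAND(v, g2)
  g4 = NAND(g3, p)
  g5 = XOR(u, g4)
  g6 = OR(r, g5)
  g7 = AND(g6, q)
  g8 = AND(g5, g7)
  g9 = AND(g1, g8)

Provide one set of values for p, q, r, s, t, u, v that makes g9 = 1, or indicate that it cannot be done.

g9 = AND(g1, g8) must be 1, so both g1 = 1 and g8 = 1.
g1 = AND(t, s) must be 1, so both t = 1 and s = 1.
g8 = AND(g5, g7) must be 1, so both g5 = 1 and g7 = 1.
Check with p=1 q=1 r=0 s=1 t=1 u=1 v=0:
g1 = AND(t, s) = AND(1, 1) = 1
g2 = NOT(g1) = NOT 1 = 0
g3 = NAND(v, g2) = NAND(0, 0) = 1
g4 = NAND(g3, p) = NAND(1, 1) = 0
g5 = XOR(u, g4) = XOR(1, 0) = 1
g6 = OR(r, g5) = OR(0, 1) = 1
g7 = AND(g6, q) = AND(1, 1) = 1
g8 = AND(g5, g7) = AND(1, 1) = 1
g9 = AND(g1, g8) = AND(1, 1) = 1
So g9 = 1 as required.

p=1 q=1 r=0 s=1 t=1 u=1 v=0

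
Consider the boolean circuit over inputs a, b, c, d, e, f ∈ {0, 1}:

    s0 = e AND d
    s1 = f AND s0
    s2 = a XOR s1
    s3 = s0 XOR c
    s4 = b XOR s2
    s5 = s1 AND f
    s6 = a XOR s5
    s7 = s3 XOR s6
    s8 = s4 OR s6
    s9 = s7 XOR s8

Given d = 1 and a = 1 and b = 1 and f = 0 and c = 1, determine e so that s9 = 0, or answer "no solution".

s9 = s7 XOR s8 must be 0, so s7 and s8 are equal.
Check with d = 1 and a = 1 and b = 1 and f = 0 and c = 1 and e=1:
s0 = e AND d = 1 AND 1 = 1
s1 = f AND s0 = 0 AND 1 = 0
s2 = a XOR s1 = 1 XOR 0 = 1
s3 = s0 XOR c = 1 XOR 1 = 0
s4 = b XOR s2 = 1 XOR 1 = 0
s5 = s1 AND f = 0 AND 0 = 0
s6 = a XOR s5 = 1 XOR 0 = 1
s7 = s3 XOR s6 = 0 XOR 1 = 1
s8 = s4 OR s6 = 0 OR 1 = 1
s9 = s7 XOR s8 = 1 XOR 1 = 0
So s9 = 0.

e=1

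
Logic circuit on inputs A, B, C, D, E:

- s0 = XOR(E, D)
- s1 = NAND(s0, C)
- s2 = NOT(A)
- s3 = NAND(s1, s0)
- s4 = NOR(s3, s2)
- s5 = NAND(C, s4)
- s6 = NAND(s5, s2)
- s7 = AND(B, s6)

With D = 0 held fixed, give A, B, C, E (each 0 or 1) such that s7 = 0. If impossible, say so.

A=1, B=0, C=0, E=1

s7 = AND(B, s6) must be 0, so at least one of B, s6 is 0.
Check with D = 0 and A=1, B=0, C=0, E=1:
s0 = XOR(E, D) = XOR(1, 0) = 1
s1 = NAND(s0, C) = NAND(1, 0) = 1
s2 = NOT(A) = NOT 1 = 0
s3 = NAND(s1, s0) = NAND(1, 1) = 0
s4 = NOR(s3, s2) = NOR(0, 0) = 1
s5 = NAND(C, s4) = NAND(0, 1) = 1
s6 = NAND(s5, s2) = NAND(1, 0) = 1
s7 = AND(B, s6) = AND(0, 1) = 0
So s7 = 0.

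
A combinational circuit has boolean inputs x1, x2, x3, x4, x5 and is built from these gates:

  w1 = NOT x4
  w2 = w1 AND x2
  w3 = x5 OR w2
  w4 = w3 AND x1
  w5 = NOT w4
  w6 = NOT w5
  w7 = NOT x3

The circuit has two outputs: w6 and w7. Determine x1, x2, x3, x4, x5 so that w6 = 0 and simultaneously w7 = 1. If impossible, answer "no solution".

Check with x1=1 x2=0 x3=0 x4=0 x5=0:
w1 = NOT x4 = NOT 0 = 1
w2 = w1 AND x2 = 1 AND 0 = 0
w3 = x5 OR w2 = 0 OR 0 = 0
w4 = w3 AND x1 = 0 AND 1 = 0
w5 = NOT w4 = NOT 0 = 1
w6 = NOT w5 = NOT 1 = 0
w7 = NOT x3 = NOT 0 = 1
So w6 = 0 and w7 = 1.

x1=1 x2=0 x3=0 x4=0 x5=0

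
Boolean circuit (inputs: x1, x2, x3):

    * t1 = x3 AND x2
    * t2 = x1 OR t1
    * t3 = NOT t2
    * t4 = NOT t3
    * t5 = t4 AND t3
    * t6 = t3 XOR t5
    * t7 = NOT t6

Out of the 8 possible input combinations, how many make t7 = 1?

5

t7 = NOT t6 must be 1, so t6 = 0.
Satisfying assignments:
  x1=0, x2=1, x3=1
  x1=1, x2=0, x3=0
  x1=1, x2=0, x3=1
  x1=1, x2=1, x3=0
  x1=1, x2=1, x3=1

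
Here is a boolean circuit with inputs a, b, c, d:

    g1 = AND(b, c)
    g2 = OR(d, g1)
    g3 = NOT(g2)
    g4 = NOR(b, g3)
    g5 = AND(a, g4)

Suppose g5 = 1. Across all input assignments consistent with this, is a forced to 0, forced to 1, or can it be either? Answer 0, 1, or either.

g5 = AND(a, g4) must be 1, so both a = 1 and g4 = 1.
g4 = NOR(b, g3) must be 1, so both b = 0 and g3 = 0.
Every assignment with g5 = 1 has a = 1; there are 2 such assignment(s).
  a=1, b=0, c=0, d=1
  a=1, b=0, c=1, d=1

1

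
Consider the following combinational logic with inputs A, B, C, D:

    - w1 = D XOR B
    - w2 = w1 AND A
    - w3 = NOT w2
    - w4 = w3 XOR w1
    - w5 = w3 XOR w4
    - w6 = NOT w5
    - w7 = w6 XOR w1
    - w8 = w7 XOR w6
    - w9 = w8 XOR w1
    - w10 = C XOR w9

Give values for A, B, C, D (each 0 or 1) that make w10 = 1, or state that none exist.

A=1 B=0 C=1 D=0

Check with A=1 B=0 C=1 D=0:
w1 = D XOR B = 0 XOR 0 = 0
w2 = w1 AND A = 0 AND 1 = 0
w3 = NOT w2 = NOT 0 = 1
w4 = w3 XOR w1 = 1 XOR 0 = 1
w5 = w3 XOR w4 = 1 XOR 1 = 0
w6 = NOT w5 = NOT 0 = 1
w7 = w6 XOR w1 = 1 XOR 0 = 1
w8 = w7 XOR w6 = 1 XOR 1 = 0
w9 = w8 XOR w1 = 0 XOR 0 = 0
w10 = C XOR w9 = 1 XOR 0 = 1
So w10 = 1 as required.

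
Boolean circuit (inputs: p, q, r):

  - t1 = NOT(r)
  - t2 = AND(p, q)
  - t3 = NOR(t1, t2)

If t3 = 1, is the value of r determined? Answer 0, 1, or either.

t3 = NOR(t1, t2) must be 1, so both t1 = 0 and t2 = 0.
t1 = NOT(r) must be 0, so r = 1.
t2 = AND(p, q) must be 0, so at least one of p, q is 0.
Every assignment with t3 = 1 has r = 1; there are 3 such assignment(s).
  p=0, q=0, r=1
  p=0, q=1, r=1
  p=1, q=0, r=1

1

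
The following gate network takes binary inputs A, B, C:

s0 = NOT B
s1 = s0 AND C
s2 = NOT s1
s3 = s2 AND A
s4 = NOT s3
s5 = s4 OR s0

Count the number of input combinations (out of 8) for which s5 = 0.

s5 = s4 OR s0 must be 0, so both s4 = 0 and s0 = 0.
s4 = NOT s3 must be 0, so s3 = 1.
s0 = NOT B must be 0, so B = 1.
Satisfying assignments:
  A=1, B=1, C=0
  A=1, B=1, C=1

2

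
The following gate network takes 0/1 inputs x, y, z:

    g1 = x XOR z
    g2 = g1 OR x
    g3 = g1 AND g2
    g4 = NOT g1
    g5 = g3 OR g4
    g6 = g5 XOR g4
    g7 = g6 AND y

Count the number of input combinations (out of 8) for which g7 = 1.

g7 = g6 AND y must be 1, so both g6 = 1 and y = 1.
Satisfying assignments:
  x=0, y=1, z=1
  x=1, y=1, z=0

2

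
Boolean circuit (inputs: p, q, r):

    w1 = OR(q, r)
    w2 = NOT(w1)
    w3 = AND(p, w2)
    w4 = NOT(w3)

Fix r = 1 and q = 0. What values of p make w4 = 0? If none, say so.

no solution exists

With r = 1 and q = 0 fixed, none of the 2 settings of p give w4 = 0.
For example, with p=1:
w1 = OR(q, r) = OR(0, 1) = 1
w2 = NOT(w1) = NOT 1 = 0
w3 = AND(p, w2) = AND(1, 0) = 0
w4 = NOT(w3) = NOT 0 = 1
giving w4 = 1 ≠ 0.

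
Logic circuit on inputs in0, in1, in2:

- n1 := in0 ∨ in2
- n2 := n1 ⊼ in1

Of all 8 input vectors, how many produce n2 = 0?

n2 = n1 ⊼ in1 must be 0, so both n1 = 1 and in1 = 1.
n1 = in0 ∨ in2 must be 1, so at least one of in0, in2 is 1.
Satisfying assignments:
  in0=0, in1=1, in2=1
  in0=1, in1=1, in2=0
  in0=1, in1=1, in2=1

3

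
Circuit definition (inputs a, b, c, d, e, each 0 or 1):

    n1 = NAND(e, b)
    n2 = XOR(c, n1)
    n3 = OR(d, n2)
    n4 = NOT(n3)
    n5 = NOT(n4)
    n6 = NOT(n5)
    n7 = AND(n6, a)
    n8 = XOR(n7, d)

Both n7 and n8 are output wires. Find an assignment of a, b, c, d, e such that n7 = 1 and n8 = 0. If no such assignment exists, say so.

Across all 32 input combinations, none give both n7 = 1 and n8 = 0.

no solution exists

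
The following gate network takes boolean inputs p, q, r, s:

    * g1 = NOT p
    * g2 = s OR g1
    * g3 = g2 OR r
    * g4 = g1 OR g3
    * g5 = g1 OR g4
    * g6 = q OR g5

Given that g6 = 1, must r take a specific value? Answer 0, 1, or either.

Both values of r occur among assignments with g6 = 1:
  r=0: p=0, q=0, r=0, s=0
  r=1: p=0, q=0, r=1, s=0

either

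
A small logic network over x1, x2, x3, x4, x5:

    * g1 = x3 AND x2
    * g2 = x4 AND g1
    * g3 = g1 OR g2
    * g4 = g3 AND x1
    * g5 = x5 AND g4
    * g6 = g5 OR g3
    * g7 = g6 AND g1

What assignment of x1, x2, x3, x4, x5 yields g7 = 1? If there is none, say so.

x1=1 x2=1 x3=1 x4=0 x5=0

g7 = g6 AND g1 must be 1, so both g6 = 1 and g1 = 1.
Check with x1=1 x2=1 x3=1 x4=0 x5=0:
g1 = x3 AND x2 = 1 AND 1 = 1
g2 = x4 AND g1 = 0 AND 1 = 0
g3 = g1 OR g2 = 1 OR 0 = 1
g4 = g3 AND x1 = 1 AND 1 = 1
g5 = x5 AND g4 = 0 AND 1 = 0
g6 = g5 OR g3 = 0 OR 1 = 1
g7 = g6 AND g1 = 1 AND 1 = 1
So g7 = 1 as required.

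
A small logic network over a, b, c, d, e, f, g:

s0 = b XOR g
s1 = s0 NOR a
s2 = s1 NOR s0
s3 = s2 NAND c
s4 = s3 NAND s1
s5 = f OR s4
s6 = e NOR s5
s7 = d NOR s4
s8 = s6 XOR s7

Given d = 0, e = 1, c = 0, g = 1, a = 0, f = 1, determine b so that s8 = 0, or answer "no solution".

s8 = s6 XOR s7 must be 0, so s6 and s7 are equal.
Check with d = 0, e = 1, c = 0, g = 1, a = 0, f = 1 and b=0:
s0 = b XOR g = 0 XOR 1 = 1
s1 = s0 NOR a = 1 NOR 0 = 0
s2 = s1 NOR s0 = 0 NOR 1 = 0
s3 = s2 NAND c = 0 NAND 0 = 1
s4 = s3 NAND s1 = 1 NAND 0 = 1
s5 = f OR s4 = 1 OR 1 = 1
s6 = e NOR s5 = 1 NOR 1 = 0
s7 = d NOR s4 = 0 NOR 1 = 0
s8 = s6 XOR s7 = 0 XOR 0 = 0
So s8 = 0.

b=0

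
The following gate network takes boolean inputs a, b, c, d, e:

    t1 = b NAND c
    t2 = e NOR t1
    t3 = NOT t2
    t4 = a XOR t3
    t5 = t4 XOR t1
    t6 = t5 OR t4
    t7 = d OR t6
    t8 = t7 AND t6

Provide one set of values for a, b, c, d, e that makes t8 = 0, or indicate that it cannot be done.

t8 = t7 AND t6 must be 0, so at least one of t7, t6 is 0.
Check with a=1 b=1 c=1 d=0 e=1:
t1 = b NAND c = 1 NAND 1 = 0
t2 = e NOR t1 = 1 NOR 0 = 0
t3 = NOT t2 = NOT 0 = 1
t4 = a XOR t3 = 1 XOR 1 = 0
t5 = t4 XOR t1 = 0 XOR 0 = 0
t6 = t5 OR t4 = 0 OR 0 = 0
t7 = d OR t6 = 0 OR 0 = 0
t8 = t7 AND t6 = 0 AND 0 = 0
So t8 = 0 as required.

a=1 b=1 c=1 d=0 e=1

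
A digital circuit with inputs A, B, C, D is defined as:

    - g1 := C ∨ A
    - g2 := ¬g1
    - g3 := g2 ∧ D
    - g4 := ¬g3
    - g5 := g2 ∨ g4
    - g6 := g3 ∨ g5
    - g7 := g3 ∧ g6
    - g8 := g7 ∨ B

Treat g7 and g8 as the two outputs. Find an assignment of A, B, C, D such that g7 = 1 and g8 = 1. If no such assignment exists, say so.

Check with A=0, B=0, C=0, D=1:
g1 = C ∨ A = 0 ∨ 0 = 0
g2 = ¬g1 = ¬0 = 1
g3 = g2 ∧ D = 1 ∧ 1 = 1
g4 = ¬g3 = ¬1 = 0
g5 = g2 ∨ g4 = 1 ∨ 0 = 1
g6 = g3 ∨ g5 = 1 ∨ 1 = 1
g7 = g3 ∧ g6 = 1 ∧ 1 = 1
g8 = g7 ∨ B = 1 ∨ 0 = 1
So g7 = 1 and g8 = 1.

A=0, B=0, C=0, D=1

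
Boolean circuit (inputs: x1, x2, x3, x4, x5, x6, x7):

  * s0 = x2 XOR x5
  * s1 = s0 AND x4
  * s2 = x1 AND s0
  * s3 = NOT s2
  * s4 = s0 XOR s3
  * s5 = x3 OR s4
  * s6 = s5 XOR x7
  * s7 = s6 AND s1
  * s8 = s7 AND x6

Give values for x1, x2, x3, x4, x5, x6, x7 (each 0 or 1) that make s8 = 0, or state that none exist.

s8 = s7 AND x6 must be 0, so at least one of s7, x6 is 0.
Check with x1=0, x2=0, x3=0, x4=0, x5=0, x6=1, x7=1:
s0 = x2 XOR x5 = 0 XOR 0 = 0
s1 = s0 AND x4 = 0 AND 0 = 0
s2 = x1 AND s0 = 0 AND 0 = 0
s3 = NOT s2 = NOT 0 = 1
s4 = s0 XOR s3 = 0 XOR 1 = 1
s5 = x3 OR s4 = 0 OR 1 = 1
s6 = s5 XOR x7 = 1 XOR 1 = 0
s7 = s6 AND s1 = 0 AND 0 = 0
s8 = s7 AND x6 = 0 AND 1 = 0
So s8 = 0 as required.

x1=0, x2=0, x3=0, x4=0, x5=0, x6=1, x7=1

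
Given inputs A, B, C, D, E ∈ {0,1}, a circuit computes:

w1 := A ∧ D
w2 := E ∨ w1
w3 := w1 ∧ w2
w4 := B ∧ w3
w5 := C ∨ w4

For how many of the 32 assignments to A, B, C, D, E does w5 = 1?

w5 = C ∨ w4 must be 1, so at least one of C, w4 is 1.
Enumerating the 32 input combinations, 18 give w5 = 1 and 14 give w5 = 0.

18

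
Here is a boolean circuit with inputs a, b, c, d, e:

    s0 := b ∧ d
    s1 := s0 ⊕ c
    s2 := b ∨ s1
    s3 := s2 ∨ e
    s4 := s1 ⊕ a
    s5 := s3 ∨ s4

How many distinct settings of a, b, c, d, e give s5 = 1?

s5 = s3 ∨ s4 must be 1, so at least one of s3, s4 is 1.
Enumerating the 32 input combinations, 30 give s5 = 1 and 2 give s5 = 0.

30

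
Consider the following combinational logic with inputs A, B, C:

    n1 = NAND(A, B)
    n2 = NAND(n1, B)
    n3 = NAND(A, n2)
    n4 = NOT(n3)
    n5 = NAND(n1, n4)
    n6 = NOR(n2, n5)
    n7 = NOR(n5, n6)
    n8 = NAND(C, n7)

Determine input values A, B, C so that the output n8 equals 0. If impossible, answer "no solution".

Check with A=1, B=0, C=1:
n1 = NAND(A, B) = NAND(1, 0) = 1
n2 = NAND(n1, B) = NAND(1, 0) = 1
n3 = NAND(A, n2) = NAND(1, 1) = 0
n4 = NOT(n3) = NOT 0 = 1
n5 = NAND(n1, n4) = NAND(1, 1) = 0
n6 = NOR(n2, n5) = NOR(1, 0) = 0
n7 = NOR(n5, n6) = NOR(0, 0) = 1
n8 = NAND(C, n7) = NAND(1, 1) = 0
So n8 = 0 as required.

A=1, B=0, C=1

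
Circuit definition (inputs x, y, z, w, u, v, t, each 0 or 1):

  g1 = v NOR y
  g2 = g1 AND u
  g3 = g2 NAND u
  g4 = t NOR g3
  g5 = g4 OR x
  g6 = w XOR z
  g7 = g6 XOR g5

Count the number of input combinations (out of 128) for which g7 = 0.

64

g7 = g6 XOR g5 must be 0, so g6 and g5 are equal.
Enumerating the 128 input combinations, 64 give g7 = 0 and 64 give g7 = 1.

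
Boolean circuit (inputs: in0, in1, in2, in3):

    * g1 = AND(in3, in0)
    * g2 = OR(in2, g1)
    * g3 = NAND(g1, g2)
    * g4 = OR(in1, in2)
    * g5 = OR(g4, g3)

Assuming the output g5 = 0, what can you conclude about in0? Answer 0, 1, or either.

1

g5 = OR(g4, g3) must be 0, so both g4 = 0 and g3 = 0.
Every assignment with g5 = 0 has in0 = 1; there are 1 such assignment(s).
  in0=1, in1=0, in2=0, in3=1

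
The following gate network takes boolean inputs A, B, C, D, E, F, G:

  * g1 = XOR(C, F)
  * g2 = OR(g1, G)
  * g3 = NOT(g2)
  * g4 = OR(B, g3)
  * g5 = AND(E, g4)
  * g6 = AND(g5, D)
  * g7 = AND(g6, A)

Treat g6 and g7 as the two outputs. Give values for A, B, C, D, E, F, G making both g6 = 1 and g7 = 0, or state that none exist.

Check with A=0, B=1, C=0, D=1, E=1, F=0, G=0:
g1 = XOR(C, F) = XOR(0, 0) = 0
g2 = OR(g1, G) = OR(0, 0) = 0
g3 = NOT(g2) = NOT 0 = 1
g4 = OR(B, g3) = OR(1, 1) = 1
g5 = AND(E, g4) = AND(1, 1) = 1
g6 = AND(g5, D) = AND(1, 1) = 1
g7 = AND(g6, A) = AND(1, 0) = 0
So g6 = 1 and g7 = 0.

A=0, B=1, C=0, D=1, E=1, F=0, G=0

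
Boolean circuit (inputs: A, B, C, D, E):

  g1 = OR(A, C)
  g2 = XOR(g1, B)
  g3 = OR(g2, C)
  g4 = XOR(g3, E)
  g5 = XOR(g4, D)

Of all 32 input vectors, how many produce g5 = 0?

16

g5 = XOR(g4, D) must be 0, so g4 and D are equal.
Enumerating the 32 input combinations, 16 give g5 = 0 and 16 give g5 = 1.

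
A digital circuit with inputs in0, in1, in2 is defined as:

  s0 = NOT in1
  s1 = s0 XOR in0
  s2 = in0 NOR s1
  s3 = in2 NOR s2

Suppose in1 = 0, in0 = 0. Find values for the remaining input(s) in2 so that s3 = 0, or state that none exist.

in2=1

s3 = in2 NOR s2 must be 0, so at least one of in2, s2 is 1.
Check with in1 = 0, in0 = 0 and in2=1:
s0 = NOT in1 = NOT 0 = 1
s1 = s0 XOR in0 = 1 XOR 0 = 1
s2 = in0 NOR s1 = 0 NOR 1 = 0
s3 = in2 NOR s2 = 1 NOR 0 = 0
So s3 = 0.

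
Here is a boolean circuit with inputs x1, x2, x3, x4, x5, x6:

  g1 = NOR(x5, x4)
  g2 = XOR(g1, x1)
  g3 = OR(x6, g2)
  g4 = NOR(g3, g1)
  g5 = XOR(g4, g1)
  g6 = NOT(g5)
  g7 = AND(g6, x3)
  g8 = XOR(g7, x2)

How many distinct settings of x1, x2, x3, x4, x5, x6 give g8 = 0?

32

g8 = XOR(g7, x2) must be 0, so g7 and x2 are equal.
Enumerating the 64 input combinations, 32 give g8 = 0 and 32 give g8 = 1.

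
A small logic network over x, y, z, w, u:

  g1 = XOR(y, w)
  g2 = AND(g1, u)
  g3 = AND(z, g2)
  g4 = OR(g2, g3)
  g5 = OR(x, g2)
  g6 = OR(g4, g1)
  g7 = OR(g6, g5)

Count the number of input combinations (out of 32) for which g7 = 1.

24

g7 = OR(g6, g5) must be 1, so at least one of g6, g5 is 1.
Enumerating the 32 input combinations, 24 give g7 = 1 and 8 give g7 = 0.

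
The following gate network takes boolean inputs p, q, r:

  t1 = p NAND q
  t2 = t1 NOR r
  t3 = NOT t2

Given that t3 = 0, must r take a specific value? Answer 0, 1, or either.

t3 = NOT t2 must be 0, so t2 = 1.
t2 = t1 NOR r must be 1, so both t1 = 0 and r = 0.
t1 = p NAND q must be 0, so both p = 1 and q = 1.
Every assignment with t3 = 0 has r = 0; there are 1 such assignment(s).
  p=1, q=1, r=0

0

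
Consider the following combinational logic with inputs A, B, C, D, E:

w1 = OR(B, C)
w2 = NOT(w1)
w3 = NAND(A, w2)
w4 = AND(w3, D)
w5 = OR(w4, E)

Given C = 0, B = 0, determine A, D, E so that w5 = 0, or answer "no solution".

Check with C = 0, B = 0 and A=1, D=1, E=0:
w1 = OR(B, C) = OR(0, 0) = 0
w2 = NOT(w1) = NOT 0 = 1
w3 = NAND(A, w2) = NAND(1, 1) = 0
w4 = AND(w3, D) = AND(0, 1) = 0
w5 = OR(w4, E) = OR(0, 0) = 0
So w5 = 0.

A=1, D=1, E=0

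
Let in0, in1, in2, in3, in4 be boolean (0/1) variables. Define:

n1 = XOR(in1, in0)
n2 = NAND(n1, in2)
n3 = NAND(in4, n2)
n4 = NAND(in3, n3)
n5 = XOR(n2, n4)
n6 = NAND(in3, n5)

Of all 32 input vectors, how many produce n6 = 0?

n6 = NAND(in3, n5) must be 0, so both in3 = 1 and n5 = 1.
n5 = XOR(n2, n4) must be 1, so n2 and n4 differ.
Satisfying assignments:
  in0=0, in1=0, in2=0, in3=1, in4=0
  in0=0, in1=0, in2=1, in3=1, in4=0
  in0=0, in1=1, in2=0, in3=1, in4=0
  in0=1, in1=0, in2=0, in3=1, in4=0
  in0=1, in1=1, in2=0, in3=1, in4=0
  in0=1, in1=1, in2=1, in3=1, in4=0

6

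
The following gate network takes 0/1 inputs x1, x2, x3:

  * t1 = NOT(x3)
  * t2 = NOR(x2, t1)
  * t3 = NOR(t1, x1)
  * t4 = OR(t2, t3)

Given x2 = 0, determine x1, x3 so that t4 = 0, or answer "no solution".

Check with x2 = 0 and x1=1, x3=0:
t1 = NOT(x3) = NOT 0 = 1
t2 = NOR(x2, t1) = NOR(0, 1) = 0
t3 = NOR(t1, x1) = NOR(1, 1) = 0
t4 = OR(t2, t3) = OR(0, 0) = 0
So t4 = 0.

x1=1, x3=0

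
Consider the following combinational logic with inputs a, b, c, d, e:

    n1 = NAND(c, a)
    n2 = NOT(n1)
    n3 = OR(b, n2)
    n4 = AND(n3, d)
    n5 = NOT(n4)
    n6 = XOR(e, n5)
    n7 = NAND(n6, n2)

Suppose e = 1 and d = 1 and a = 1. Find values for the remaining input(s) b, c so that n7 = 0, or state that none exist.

b=0, c=1

n7 = NAND(n6, n2) must be 0, so both n6 = 1 and n2 = 1.
n6 = XOR(e, n5) must be 1, so e and n5 differ.
Check with e = 1 and d = 1 and a = 1 and b=0, c=1:
n1 = NAND(c, a) = NAND(1, 1) = 0
n2 = NOT(n1) = NOT 0 = 1
n3 = OR(b, n2) = OR(0, 1) = 1
n4 = AND(n3, d) = AND(1, 1) = 1
n5 = NOT(n4) = NOT 1 = 0
n6 = XOR(e, n5) = XOR(1, 0) = 1
n7 = NAND(n6, n2) = NAND(1, 1) = 0
So n7 = 0.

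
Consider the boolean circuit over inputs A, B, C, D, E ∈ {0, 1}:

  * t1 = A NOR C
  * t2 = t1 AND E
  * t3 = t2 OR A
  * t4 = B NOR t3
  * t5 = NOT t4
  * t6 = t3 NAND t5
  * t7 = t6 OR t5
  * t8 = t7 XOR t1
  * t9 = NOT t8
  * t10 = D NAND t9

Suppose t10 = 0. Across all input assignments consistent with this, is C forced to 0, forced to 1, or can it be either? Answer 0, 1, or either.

0

t10 = D NAND t9 must be 0, so both D = 1 and t9 = 1.
t9 = NOT t8 must be 1, so t8 = 0.
t8 = t7 XOR t1 must be 0, so t7 and t1 are equal.
Every assignment with t10 = 0 has C = 0; there are 4 such assignment(s).
  A=0, B=0, C=0, D=1, E=0
  A=0, B=0, C=0, D=1, E=1
  A=0, B=1, C=0, D=1, E=0
  A=0, B=1, C=0, D=1, E=1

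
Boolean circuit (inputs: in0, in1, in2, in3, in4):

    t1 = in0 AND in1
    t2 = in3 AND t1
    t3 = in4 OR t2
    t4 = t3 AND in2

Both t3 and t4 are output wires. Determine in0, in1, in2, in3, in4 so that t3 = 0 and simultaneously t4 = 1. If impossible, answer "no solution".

Across all 32 input combinations, none give both t3 = 0 and t4 = 1.

no solution exists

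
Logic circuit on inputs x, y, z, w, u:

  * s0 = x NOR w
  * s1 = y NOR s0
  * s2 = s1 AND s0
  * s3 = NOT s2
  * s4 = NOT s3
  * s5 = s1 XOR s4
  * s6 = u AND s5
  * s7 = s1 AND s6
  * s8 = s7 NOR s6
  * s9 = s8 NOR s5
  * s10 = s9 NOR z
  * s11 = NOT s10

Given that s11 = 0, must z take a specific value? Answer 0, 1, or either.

s11 = NOT s10 must be 0, so s10 = 1.
s10 = s9 NOR z must be 1, so both s9 = 0 and z = 0.
s9 = s8 NOR s5 must be 0, so at least one of s8, s5 is 1.
Every assignment with s11 = 0 has z = 0; there are 16 such assignment(s).

0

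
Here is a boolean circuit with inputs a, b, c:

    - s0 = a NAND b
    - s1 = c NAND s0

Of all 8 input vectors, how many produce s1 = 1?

s1 = c NAND s0 must be 1, so at least one of c, s0 is 0.
Enumerating the 8 input combinations, 5 give s1 = 1 and 3 give s1 = 0.

5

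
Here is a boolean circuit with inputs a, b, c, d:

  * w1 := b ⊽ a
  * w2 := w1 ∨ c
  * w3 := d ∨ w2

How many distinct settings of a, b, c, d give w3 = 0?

w3 = d ∨ w2 must be 0, so both d = 0 and w2 = 0.
w2 = w1 ∨ c must be 0, so both w1 = 0 and c = 0.
w1 = b ⊽ a must be 0, so at least one of b, a is 1.
Enumerating the 16 input combinations, 3 give w3 = 0 and 13 give w3 = 1.

3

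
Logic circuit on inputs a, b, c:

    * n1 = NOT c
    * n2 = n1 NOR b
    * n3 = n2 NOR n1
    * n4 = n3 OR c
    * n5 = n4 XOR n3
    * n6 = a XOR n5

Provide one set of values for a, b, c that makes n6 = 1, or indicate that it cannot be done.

n6 = a XOR n5 must be 1, so a and n5 differ.
Check with a=0, b=0, c=1:
n1 = NOT c = NOT 1 = 0
n2 = n1 NOR b = 0 NOR 0 = 1
n3 = n2 NOR n1 = 1 NOR 0 = 0
n4 = n3 OR c = 0 OR 1 = 1
n5 = n4 XOR n3 = 1 XOR 0 = 1
n6 = a XOR n5 = 0 XOR 1 = 1
So n6 = 1 as required.

a=0, b=0, c=1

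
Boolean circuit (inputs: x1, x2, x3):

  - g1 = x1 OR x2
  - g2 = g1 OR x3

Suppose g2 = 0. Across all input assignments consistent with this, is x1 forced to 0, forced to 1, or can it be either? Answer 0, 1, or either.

0

g2 = g1 OR x3 must be 0, so both g1 = 0 and x3 = 0.
Every assignment with g2 = 0 has x1 = 0; there are 1 such assignment(s).
  x1=0, x2=0, x3=0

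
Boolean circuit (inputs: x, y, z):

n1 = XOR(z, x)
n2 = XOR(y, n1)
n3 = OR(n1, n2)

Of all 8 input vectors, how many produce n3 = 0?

2

n3 = OR(n1, n2) must be 0, so both n1 = 0 and n2 = 0.
Satisfying assignments:
  x=0, y=0, z=0
  x=1, y=0, z=1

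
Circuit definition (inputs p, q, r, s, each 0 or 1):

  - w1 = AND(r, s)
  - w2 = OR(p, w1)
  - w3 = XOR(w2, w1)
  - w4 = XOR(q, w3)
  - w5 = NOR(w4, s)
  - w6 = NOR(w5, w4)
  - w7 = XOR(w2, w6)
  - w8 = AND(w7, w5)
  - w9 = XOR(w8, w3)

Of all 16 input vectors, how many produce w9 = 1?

4

w9 = XOR(w8, w3) must be 1, so w8 and w3 differ.
Satisfying assignments:
  p=1, q=0, r=0, s=0
  p=1, q=0, r=0, s=1
  p=1, q=0, r=1, s=0
  p=1, q=1, r=0, s=1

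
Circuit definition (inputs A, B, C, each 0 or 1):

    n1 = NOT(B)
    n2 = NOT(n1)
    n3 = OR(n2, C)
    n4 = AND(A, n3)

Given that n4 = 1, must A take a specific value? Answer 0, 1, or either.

n4 = AND(A, n3) must be 1, so both A = 1 and n3 = 1.
n3 = OR(n2, C) must be 1, so at least one of n2, C is 1.
Every assignment with n4 = 1 has A = 1; there are 3 such assignment(s).
  A=1, B=0, C=1
  A=1, B=1, C=0
  A=1, B=1, C=1

1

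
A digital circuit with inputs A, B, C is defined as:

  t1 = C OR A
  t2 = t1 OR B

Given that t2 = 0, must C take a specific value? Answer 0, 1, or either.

t2 = t1 OR B must be 0, so both t1 = 0 and B = 0.
t1 = C OR A must be 0, so both C = 0 and A = 0.
Every assignment with t2 = 0 has C = 0; there are 1 such assignment(s).
  A=0, B=0, C=0

0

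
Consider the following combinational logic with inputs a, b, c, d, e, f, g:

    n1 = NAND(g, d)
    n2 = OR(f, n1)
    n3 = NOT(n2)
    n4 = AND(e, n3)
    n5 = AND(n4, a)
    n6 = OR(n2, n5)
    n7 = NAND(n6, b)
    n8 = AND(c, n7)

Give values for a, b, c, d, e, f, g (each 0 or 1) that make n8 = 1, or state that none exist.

n8 = AND(c, n7) must be 1, so both c = 1 and n7 = 1.
n7 = NAND(n6, b) must be 1, so at least one of n6, b is 0.
Check with a=0, b=1, c=1, d=1, e=1, f=0, g=1:
n1 = NAND(g, d) = NAND(1, 1) = 0
n2 = OR(f, n1) = OR(0, 0) = 0
n3 = NOT(n2) = NOT 0 = 1
n4 = AND(e, n3) = AND(1, 1) = 1
n5 = AND(n4, a) = AND(1, 0) = 0
n6 = OR(n2, n5) = OR(0, 0) = 0
n7 = NAND(n6, b) = NAND(0, 1) = 1
n8 = AND(c, n7) = AND(1, 1) = 1
So n8 = 1 as required.

a=0, b=1, c=1, d=1, e=1, f=0, g=1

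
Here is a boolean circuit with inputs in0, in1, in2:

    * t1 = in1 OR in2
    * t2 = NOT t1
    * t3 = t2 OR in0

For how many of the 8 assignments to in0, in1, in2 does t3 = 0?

3

t3 = t2 OR in0 must be 0, so both t2 = 0 and in0 = 0.
t2 = NOT t1 must be 0, so t1 = 1.
Enumerating the 8 input combinations, 3 give t3 = 0 and 5 give t3 = 1.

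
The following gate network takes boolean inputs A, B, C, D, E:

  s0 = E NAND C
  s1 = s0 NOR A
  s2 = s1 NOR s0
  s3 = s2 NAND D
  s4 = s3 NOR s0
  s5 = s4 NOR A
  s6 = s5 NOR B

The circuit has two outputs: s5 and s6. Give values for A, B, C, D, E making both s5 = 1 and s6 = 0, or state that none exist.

Check with A=0 B=1 C=0 D=1 E=0:
s0 = E NAND C = 0 NAND 0 = 1
s1 = s0 NOR A = 1 NOR 0 = 0
s2 = s1 NOR s0 = 0 NOR 1 = 0
s3 = s2 NAND D = 0 NAND 1 = 1
s4 = s3 NOR s0 = 1 NOR 1 = 0
s5 = s4 NOR A = 0 NOR 0 = 1
s6 = s5 NOR B = 1 NOR 1 = 0
So s5 = 1 and s6 = 0.

A=0 B=1 C=0 D=1 E=0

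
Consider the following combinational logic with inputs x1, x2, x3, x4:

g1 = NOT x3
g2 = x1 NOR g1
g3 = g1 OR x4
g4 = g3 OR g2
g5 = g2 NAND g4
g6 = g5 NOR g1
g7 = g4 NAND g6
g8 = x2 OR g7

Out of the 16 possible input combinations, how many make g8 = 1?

g8 = x2 OR g7 must be 1, so at least one of x2, g7 is 1.
Enumerating the 16 input combinations, 14 give g8 = 1 and 2 give g8 = 0.

14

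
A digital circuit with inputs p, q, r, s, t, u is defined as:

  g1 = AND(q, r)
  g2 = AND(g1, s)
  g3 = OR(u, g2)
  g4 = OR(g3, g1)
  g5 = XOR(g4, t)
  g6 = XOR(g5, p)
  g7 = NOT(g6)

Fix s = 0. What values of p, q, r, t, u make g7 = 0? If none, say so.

g7 = NOT(g6) must be 0, so g6 = 1.
g6 = XOR(g5, p) must be 1, so g5 and p differ.
Check with s = 0 and p=0, q=1, r=1, t=0, u=1:
g1 = AND(q, r) = AND(1, 1) = 1
g2 = AND(g1, s) = AND(1, 0) = 0
g3 = OR(u, g2) = OR(1, 0) = 1
g4 = OR(g3, g1) = OR(1, 1) = 1
g5 = XOR(g4, t) = XOR(1, 0) = 1
g6 = XOR(g5, p) = XOR(1, 0) = 1
g7 = NOT(g6) = NOT 1 = 0
So g7 = 0.

p=0, q=1, r=1, t=0, u=1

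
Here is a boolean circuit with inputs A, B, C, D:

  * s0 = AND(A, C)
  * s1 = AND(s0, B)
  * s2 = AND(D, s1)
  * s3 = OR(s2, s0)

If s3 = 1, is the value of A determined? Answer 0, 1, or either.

s3 = OR(s2, s0) must be 1, so at least one of s2, s0 is 1.
Every assignment with s3 = 1 has A = 1; there are 4 such assignment(s).
  A=1, B=0, C=1, D=0
  A=1, B=0, C=1, D=1
  A=1, B=1, C=1, D=0
  A=1, B=1, C=1, D=1

1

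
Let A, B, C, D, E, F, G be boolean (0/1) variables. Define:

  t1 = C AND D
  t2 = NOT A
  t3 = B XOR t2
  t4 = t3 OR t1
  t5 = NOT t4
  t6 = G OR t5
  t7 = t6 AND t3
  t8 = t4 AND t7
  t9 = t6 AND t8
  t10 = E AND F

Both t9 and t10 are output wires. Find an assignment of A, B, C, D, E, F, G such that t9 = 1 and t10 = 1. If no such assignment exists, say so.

A=1 B=1 C=0 D=0 E=1 F=1 G=1

Check with A=1 B=1 C=0 D=0 E=1 F=1 G=1:
t1 = C AND D = 0 AND 0 = 0
t2 = NOT A = NOT 1 = 0
t3 = B XOR t2 = 1 XOR 0 = 1
t4 = t3 OR t1 = 1 OR 0 = 1
t5 = NOT t4 = NOT 1 = 0
t6 = G OR t5 = 1 OR 0 = 1
t7 = t6 AND t3 = 1 AND 1 = 1
t8 = t4 AND t7 = 1 AND 1 = 1
t9 = t6 AND t8 = 1 AND 1 = 1
t10 = E AND F = 1 AND 1 = 1
So t9 = 1 and t10 = 1.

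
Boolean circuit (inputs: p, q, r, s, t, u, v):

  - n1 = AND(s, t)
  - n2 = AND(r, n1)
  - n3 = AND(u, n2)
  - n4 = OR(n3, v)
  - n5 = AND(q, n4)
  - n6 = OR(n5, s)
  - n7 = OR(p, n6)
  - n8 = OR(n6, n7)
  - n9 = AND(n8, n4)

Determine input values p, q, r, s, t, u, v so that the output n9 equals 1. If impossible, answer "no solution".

n9 = AND(n8, n4) must be 1, so both n8 = 1 and n4 = 1.
n8 = OR(n6, n7) must be 1, so at least one of n6, n7 is 1.
n4 = OR(n3, v) must be 1, so at least one of n3, v is 1.
Check with p=1 q=1 r=0 s=0 t=0 u=0 v=1:
n1 = AND(s, t) = AND(0, 0) = 0
n2 = AND(r, n1) = AND(0, 0) = 0
n3 = AND(u, n2) = AND(0, 0) = 0
n4 = OR(n3, v) = OR(0, 1) = 1
n5 = AND(q, n4) = AND(1, 1) = 1
n6 = OR(n5, s) = OR(1, 0) = 1
n7 = OR(p, n6) = OR(1, 1) = 1
n8 = OR(n6, n7) = OR(1, 1) = 1
n9 = AND(n8, n4) = AND(1, 1) = 1
So n9 = 1 as required.

p=1 q=1 r=0 s=0 t=0 u=0 v=1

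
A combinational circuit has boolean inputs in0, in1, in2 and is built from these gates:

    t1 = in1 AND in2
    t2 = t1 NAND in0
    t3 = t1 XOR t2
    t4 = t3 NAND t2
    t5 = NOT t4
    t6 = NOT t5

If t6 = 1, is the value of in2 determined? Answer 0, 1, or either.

t6 = NOT t5 must be 1, so t5 = 0.
t5 = NOT t4 must be 0, so t4 = 1.
t4 = t3 NAND t2 must be 1, so at least one of t3, t2 is 0.
Every assignment with t6 = 1 has in2 = 1; there are 2 such assignment(s).
  in0=0, in1=1, in2=1
  in0=1, in1=1, in2=1

1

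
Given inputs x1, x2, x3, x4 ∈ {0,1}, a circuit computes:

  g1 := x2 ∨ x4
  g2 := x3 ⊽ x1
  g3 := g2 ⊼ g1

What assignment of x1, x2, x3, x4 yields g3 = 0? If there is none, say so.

x1=0 x2=1 x3=0 x4=1

Check with x1=0 x2=1 x3=0 x4=1:
g1 = x2 ∨ x4 = 1 ∨ 1 = 1
g2 = x3 ⊽ x1 = 0 ⊽ 0 = 1
g3 = g2 ⊼ g1 = 1 ⊼ 1 = 0
So g3 = 0 as required.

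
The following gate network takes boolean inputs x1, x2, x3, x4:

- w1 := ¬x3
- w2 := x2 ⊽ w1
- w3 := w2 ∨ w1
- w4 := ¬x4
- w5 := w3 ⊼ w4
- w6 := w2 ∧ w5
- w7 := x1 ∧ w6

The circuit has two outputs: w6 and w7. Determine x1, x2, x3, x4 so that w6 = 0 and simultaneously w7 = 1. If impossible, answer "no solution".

no solution exists

Across all 16 input combinations, none give both w6 = 0 and w7 = 1.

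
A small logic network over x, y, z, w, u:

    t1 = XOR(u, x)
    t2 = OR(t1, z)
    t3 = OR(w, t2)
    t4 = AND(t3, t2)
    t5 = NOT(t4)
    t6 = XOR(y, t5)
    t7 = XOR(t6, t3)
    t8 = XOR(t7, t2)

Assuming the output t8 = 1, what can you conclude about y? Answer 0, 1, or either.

either

Both values of y occur among assignments with t8 = 1:
  y=0: x=0, y=0, z=0, w=0, u=0
  y=1: x=0, y=1, z=0, w=0, u=1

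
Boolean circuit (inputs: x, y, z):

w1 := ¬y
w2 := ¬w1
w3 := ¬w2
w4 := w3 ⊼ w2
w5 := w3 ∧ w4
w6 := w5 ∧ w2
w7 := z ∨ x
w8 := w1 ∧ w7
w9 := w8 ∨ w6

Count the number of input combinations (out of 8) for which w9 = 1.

3

w9 = w8 ∨ w6 must be 1, so at least one of w8, w6 is 1.
Enumerating the 8 input combinations, 3 give w9 = 1 and 5 give w9 = 0.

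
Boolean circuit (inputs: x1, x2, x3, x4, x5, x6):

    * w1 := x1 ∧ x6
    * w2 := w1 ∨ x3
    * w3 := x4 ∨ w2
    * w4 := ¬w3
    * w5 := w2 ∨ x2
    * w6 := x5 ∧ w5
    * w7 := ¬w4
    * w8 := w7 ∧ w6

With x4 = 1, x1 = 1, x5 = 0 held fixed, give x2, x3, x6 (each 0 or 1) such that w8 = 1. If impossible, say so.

no solution exists

With x4 = 1, x1 = 1, x5 = 0 fixed, none of the 8 settings of x2, x3, x6 give w8 = 1.
For example, with x2=1, x3=1, x6=0:
w1 = x1 ∧ x6 = 1 ∧ 0 = 0
w2 = w1 ∨ x3 = 0 ∨ 1 = 1
w3 = x4 ∨ w2 = 1 ∨ 1 = 1
w4 = ¬w3 = ¬1 = 0
w5 = w2 ∨ x2 = 1 ∨ 1 = 1
w6 = x5 ∧ w5 = 0 ∧ 1 = 0
w7 = ¬w4 = ¬0 = 1
w8 = w7 ∧ w6 = 1 ∧ 0 = 0
giving w8 = 0 ≠ 1.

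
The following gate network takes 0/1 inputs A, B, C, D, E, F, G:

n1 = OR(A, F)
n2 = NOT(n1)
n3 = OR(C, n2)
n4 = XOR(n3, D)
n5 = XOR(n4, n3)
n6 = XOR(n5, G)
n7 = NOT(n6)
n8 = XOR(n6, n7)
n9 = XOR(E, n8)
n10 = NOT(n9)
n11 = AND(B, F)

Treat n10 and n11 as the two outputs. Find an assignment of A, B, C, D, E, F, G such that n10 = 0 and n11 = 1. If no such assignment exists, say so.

Check with A=0 B=1 C=1 D=1 E=0 F=1 G=0:
n1 = OR(A, F) = OR(0, 1) = 1
n2 = NOT(n1) = NOT 1 = 0
n3 = OR(C, n2) = OR(1, 0) = 1
n4 = XOR(n3, D) = XOR(1, 1) = 0
n5 = XOR(n4, n3) = XOR(0, 1) = 1
n6 = XOR(n5, G) = XOR(1, 0) = 1
n7 = NOT(n6) = NOT 1 = 0
n8 = XOR(n6, n7) = XOR(1, 0) = 1
n9 = XOR(E, n8) = XOR(0, 1) = 1
n10 = NOT(n9) = NOT 1 = 0
n11 = AND(B, F) = AND(1, 1) = 1
So n10 = 0 and n11 = 1.

A=0 B=1 C=1 D=1 E=0 F=1 G=0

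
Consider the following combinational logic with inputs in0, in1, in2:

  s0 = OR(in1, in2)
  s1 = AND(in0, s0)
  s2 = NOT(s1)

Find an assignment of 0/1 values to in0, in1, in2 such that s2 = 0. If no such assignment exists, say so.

s2 = NOT(s1) must be 0, so s1 = 1.
s1 = AND(in0, s0) must be 1, so both in0 = 1 and s0 = 1.
Check with in0=1, in1=1, in2=1:
s0 = OR(in1, in2) = OR(1, 1) = 1
s1 = AND(in0, s0) = AND(1, 1) = 1
s2 = NOT(s1) = NOT 1 = 0
So s2 = 0 as required.

in0=1, in1=1, in2=1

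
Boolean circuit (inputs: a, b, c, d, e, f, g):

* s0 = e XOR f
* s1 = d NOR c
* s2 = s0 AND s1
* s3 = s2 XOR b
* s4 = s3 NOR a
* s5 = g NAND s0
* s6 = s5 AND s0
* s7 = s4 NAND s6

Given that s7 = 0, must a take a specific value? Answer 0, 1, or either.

0

s7 = s4 NAND s6 must be 0, so both s4 = 1 and s6 = 1.
s4 = s3 NOR a must be 1, so both s3 = 0 and a = 0.
Every assignment with s7 = 0 has a = 0; there are 8 such assignment(s).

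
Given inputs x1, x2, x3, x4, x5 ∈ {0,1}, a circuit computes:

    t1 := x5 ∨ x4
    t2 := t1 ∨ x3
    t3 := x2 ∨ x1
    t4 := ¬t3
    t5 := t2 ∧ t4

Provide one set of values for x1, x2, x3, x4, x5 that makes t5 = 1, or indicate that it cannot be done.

x1=0 x2=0 x3=1 x4=1 x5=1

t5 = t2 ∧ t4 must be 1, so both t2 = 1 and t4 = 1.
Check with x1=0 x2=0 x3=1 x4=1 x5=1:
t1 = x5 ∨ x4 = 1 ∨ 1 = 1
t2 = t1 ∨ x3 = 1 ∨ 1 = 1
t3 = x2 ∨ x1 = 0 ∨ 0 = 0
t4 = ¬t3 = ¬0 = 1
t5 = t2 ∧ t4 = 1 ∧ 1 = 1
So t5 = 1 as required.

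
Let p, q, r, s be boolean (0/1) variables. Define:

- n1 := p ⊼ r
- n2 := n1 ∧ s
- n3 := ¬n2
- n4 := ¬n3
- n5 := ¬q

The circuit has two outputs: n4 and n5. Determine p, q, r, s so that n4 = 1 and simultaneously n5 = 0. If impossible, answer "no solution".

Check with p=1 q=1 r=0 s=1:
n1 = p ⊼ r = 1 ⊼ 0 = 1
n2 = n1 ∧ s = 1 ∧ 1 = 1
n3 = ¬n2 = ¬1 = 0
n4 = ¬n3 = ¬0 = 1
n5 = ¬q = ¬1 = 0
So n4 = 1 and n5 = 0.

p=1 q=1 r=0 s=1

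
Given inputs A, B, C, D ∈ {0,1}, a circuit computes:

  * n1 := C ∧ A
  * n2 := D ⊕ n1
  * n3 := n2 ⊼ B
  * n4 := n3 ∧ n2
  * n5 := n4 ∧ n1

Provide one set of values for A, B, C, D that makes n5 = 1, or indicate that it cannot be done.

n5 = n4 ∧ n1 must be 1, so both n4 = 1 and n1 = 1.
Check with A=1 B=0 C=1 D=0:
n1 = C ∧ A = 1 ∧ 1 = 1
n2 = D ⊕ n1 = 0 ⊕ 1 = 1
n3 = n2 ⊼ B = 1 ⊼ 0 = 1
n4 = n3 ∧ n2 = 1 ∧ 1 = 1
n5 = n4 ∧ n1 = 1 ∧ 1 = 1
So n5 = 1 as required.

A=1 B=0 C=1 D=0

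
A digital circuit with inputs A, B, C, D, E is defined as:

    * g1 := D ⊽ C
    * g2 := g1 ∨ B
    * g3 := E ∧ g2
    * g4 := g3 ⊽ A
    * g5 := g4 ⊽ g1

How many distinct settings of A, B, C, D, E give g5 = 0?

17

g5 = g4 ⊽ g1 must be 0, so at least one of g4, g1 is 1.
Enumerating the 32 input combinations, 17 give g5 = 0 and 15 give g5 = 1.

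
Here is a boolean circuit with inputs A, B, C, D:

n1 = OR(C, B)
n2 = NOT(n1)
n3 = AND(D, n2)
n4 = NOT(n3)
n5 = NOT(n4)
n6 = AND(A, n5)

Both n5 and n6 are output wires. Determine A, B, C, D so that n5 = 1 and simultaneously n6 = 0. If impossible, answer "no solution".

A=0 B=0 C=0 D=1

Check with A=0 B=0 C=0 D=1:
n1 = OR(C, B) = OR(0, 0) = 0
n2 = NOT(n1) = NOT 0 = 1
n3 = AND(D, n2) = AND(1, 1) = 1
n4 = NOT(n3) = NOT 1 = 0
n5 = NOT(n4) = NOT 0 = 1
n6 = AND(A, n5) = AND(0, 1) = 0
So n5 = 1 and n6 = 0.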